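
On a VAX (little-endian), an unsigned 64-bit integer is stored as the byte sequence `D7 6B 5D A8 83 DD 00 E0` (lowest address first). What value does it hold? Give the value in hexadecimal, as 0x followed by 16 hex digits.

0xE000DD83A85D6BD7

Little-endian stores the least-significant byte at the lowest address.
Reassemble most-significant byte first: E0 00 DD 83 A8 5D 6B D7 → 0xE000DD83A85D6BD7.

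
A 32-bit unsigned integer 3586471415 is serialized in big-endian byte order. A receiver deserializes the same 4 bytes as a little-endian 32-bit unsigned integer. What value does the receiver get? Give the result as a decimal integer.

3586471415 in 32-bit hexadecimal is 0xD5C535F7.
Stored big-endian, the bytes at ascending addresses are D5 C5 35 F7.
Read back as little-endian, the first byte is least significant, giving 0xF735C5D5.
0xF735C5D5 = 4147496405.

4147496405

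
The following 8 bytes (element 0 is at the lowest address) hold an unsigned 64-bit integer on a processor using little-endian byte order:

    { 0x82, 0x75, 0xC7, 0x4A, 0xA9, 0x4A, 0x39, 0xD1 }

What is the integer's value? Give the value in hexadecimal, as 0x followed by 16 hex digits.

0xD1394AA94AC77582

Little-endian: lowest address holds the least-significant byte.
Reassemble most-significant byte first: D1 39 4A A9 4A C7 75 82 → 0xD1394AA94AC77582.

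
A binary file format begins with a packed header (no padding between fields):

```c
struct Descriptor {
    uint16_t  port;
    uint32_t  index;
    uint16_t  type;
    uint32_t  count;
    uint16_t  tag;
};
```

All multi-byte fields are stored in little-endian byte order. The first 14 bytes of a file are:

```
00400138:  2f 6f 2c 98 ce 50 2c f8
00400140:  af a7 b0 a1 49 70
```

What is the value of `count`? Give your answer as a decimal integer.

2712709039

`count` follows `port` (2 B), `index` (4 B), `type` (2 B), so it starts at offset 2 + 4 + 2 = 8 and occupies 4 bytes.
Bytes at offsets 8..11: AF A7 B0 A1.
In little-endian order the low byte comes first in memory.
Reassemble most-significant byte first: A1 B0 A7 AF → 0xA1B0A7AF.
0xA1B0A7AF = 2712709039.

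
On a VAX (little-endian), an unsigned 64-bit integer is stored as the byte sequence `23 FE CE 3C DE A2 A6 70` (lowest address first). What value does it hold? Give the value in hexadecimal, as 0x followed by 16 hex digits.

In little-endian order the low byte comes first in memory.
Reassemble most-significant byte first: 70 A6 A2 DE 3C CE FE 23 → 0x70A6A2DE3CCEFE23.

0x70A6A2DE3CCEFE23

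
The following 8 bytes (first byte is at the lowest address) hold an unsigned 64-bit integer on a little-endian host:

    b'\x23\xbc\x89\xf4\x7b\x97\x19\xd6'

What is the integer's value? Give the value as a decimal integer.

In little-endian order the low byte comes first in memory.
Reassemble most-significant byte first: D6 19 97 7B F4 89 BC 23 → 0xD619977BF489BC23.
0xD619977BF489BC23 = 15427528557173783587.

15427528557173783587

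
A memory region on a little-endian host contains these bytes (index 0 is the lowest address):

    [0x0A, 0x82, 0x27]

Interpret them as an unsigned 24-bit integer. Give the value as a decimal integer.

Little-endian: lowest address holds the least-significant byte.
Reassemble most-significant byte first: 27 82 0A → 0x27820A.
0x27820A = 2589194.

2589194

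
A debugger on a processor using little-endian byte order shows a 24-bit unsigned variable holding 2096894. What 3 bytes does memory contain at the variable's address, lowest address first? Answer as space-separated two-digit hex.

2096894 in hexadecimal, padded to 24 bits, is 0x1FFEFE.
Split into bytes (most-significant first): 1F FE FE.
Little-endian: lowest address holds the least-significant byte.
So at ascending addresses the bytes are FE FE 1F.

FE FE 1F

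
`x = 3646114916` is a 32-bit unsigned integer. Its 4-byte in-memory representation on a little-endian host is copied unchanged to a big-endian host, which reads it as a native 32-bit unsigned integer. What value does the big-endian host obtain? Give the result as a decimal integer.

1682723801

3646114916 in 32-bit hexadecimal is 0xD9534C64.
Stored little-endian, the bytes at ascending addresses are 64 4C 53 D9.
Read back as big-endian, the last byte is least significant, giving 0x644C53D9.
0x644C53D9 = 1682723801.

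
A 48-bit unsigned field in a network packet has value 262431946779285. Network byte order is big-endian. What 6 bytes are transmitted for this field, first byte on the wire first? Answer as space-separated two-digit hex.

262431946779285 in hexadecimal, padded to 48 bits, is 0xEEAE32F72A95.
Split into bytes (most-significant first): EE AE 32 F7 2A 95.
Big-endian stores the most-significant byte at the lowest address.
So the memory order matches the most-significant-first order: EE AE 32 F7 2A 95.

EE AE 32 F7 2A 95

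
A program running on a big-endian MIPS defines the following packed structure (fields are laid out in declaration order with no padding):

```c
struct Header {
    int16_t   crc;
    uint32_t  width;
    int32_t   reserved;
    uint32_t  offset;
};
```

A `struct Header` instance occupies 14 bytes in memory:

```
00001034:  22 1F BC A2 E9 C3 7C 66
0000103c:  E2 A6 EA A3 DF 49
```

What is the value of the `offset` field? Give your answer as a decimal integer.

`offset` follows `crc` (2 B), `width` (4 B), `reserved` (4 B), so it starts at offset 2 + 4 + 4 = 10 and occupies 4 bytes.
Bytes at offsets 10..13: EA A3 DF 49.
Big-endian stores the most-significant byte at the lowest address.
The bytes are already most-significant first: 0xEAA3DF49.
0xEAA3DF49 = 3936608073.

3936608073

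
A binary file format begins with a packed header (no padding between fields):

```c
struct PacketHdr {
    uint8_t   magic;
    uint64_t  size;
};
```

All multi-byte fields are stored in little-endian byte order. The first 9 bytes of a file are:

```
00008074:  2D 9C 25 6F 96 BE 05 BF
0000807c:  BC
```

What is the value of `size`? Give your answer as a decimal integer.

`size` follows `magic` (1 byte), so it starts at byte offset 1 and occupies 8 bytes.
Bytes at offsets 1..8: 9C 25 6F 96 BE 05 BF BC.
In little-endian order the low byte comes first in memory.
Reassemble most-significant byte first: BC BF 05 BE 96 6F 25 9C → 0xBCBF05BE966F259C.
0xBCBF05BE966F259C = 13600595715807978908.

13600595715807978908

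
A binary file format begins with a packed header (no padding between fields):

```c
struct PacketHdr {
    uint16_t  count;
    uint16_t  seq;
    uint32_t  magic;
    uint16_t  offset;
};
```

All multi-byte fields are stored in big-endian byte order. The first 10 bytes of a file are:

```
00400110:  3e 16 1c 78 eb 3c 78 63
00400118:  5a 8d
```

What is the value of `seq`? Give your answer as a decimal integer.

7288

`seq` follows `count` (2 bytes), so it starts at byte offset 2 and occupies 2 bytes.
Bytes at offsets 2..3: 1C 78.
Big-endian stores the most-significant byte at the lowest address.
The bytes are already most-significant first: 0x1C78.
0x1C78 = 7288.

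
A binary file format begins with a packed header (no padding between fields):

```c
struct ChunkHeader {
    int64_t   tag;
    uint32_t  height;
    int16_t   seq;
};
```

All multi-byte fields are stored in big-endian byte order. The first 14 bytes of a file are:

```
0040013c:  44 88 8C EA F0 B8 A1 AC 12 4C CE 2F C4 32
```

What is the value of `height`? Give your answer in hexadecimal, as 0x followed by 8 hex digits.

0x124CCE2F

`height` follows `tag` (8 bytes), so it starts at byte offset 8 and occupies 4 bytes.
Bytes at offsets 8..11: 12 4C CE 2F.
Big-endian stores the most-significant byte at the lowest address.
The bytes are already most-significant first: 0x124CCE2F.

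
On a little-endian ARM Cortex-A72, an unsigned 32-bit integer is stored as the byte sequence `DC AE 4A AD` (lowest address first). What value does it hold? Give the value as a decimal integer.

Little-endian stores the least-significant byte at the lowest address.
Reassemble most-significant byte first: AD 4A AE DC → 0xAD4AAEDC.
0xAD4AAEDC = 2907352796.

2907352796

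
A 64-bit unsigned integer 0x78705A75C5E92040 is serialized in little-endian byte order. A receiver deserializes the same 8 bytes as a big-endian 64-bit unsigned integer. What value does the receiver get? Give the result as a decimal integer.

Stored little-endian, the bytes at ascending addresses are 40 20 E9 C5 75 5A 70 78.
Read back as big-endian, the last byte is least significant, giving 0x4020E9C5755A7078.
0x4020E9C5755A7078 = 4620950251968819320.

4620950251968819320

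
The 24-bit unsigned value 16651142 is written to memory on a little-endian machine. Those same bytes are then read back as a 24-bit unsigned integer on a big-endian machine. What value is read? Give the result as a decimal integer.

8786942

16651142 in 24-bit hexadecimal is 0xFE1386.
Stored little-endian, the bytes at ascending addresses are 86 13 FE.
Read back as big-endian, the last byte is least significant, giving 0x8613FE.
0x8613FE = 8786942.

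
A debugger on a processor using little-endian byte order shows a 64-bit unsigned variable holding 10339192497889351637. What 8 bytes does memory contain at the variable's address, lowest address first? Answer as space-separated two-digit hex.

10339192497889351637 in hexadecimal, padded to 64 bits, is 0x8F7C30CC251417D5.
Split into bytes (most-significant first): 8F 7C 30 CC 25 14 17 D5.
In little-endian order the low byte comes first in memory.
So at ascending addresses the bytes are D5 17 14 25 CC 30 7C 8F.

D5 17 14 25 CC 30 7C 8F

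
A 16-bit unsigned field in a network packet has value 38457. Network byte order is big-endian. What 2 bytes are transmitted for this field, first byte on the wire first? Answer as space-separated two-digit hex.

96 39

38457 in hexadecimal, padded to 16 bits, is 0x9639.
Split into bytes (most-significant first): 96 39.
In big-endian order the high byte comes first in memory.
So the memory order matches the most-significant-first order: 96 39.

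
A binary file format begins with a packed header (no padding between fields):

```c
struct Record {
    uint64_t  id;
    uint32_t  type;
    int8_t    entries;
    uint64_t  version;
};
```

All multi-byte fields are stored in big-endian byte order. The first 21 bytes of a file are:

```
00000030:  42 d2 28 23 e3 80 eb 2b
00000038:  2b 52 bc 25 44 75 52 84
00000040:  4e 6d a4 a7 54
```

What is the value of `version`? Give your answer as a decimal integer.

`version` follows `id` (8 B), `type` (4 B), `entries` (1 B), so it starts at offset 8 + 4 + 1 = 13 and occupies 8 bytes.
Bytes at offsets 13..20: 75 52 84 4E 6D A4 A7 54.
Big-endian stores the most-significant byte at the lowest address.
The bytes are already most-significant first: 0x7552844E6DA4A754.
0x7552844E6DA4A754 = 8453964922909665108.

8453964922909665108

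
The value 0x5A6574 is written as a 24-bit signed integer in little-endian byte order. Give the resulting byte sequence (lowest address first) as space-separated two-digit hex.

Split into bytes (most-significant first): 5A 65 74.
Little-endian stores the least-significant byte at the lowest address.
So at ascending addresses the bytes are 74 65 5A.

74 65 5A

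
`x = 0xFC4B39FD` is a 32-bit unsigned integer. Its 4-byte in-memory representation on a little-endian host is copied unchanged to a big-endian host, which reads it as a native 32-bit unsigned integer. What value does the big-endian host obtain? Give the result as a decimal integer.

Stored little-endian, the bytes at ascending addresses are FD 39 4B FC.
Read back as big-endian, the last byte is least significant, giving 0xFD394BFC.
0xFD394BFC = 4248390652.

4248390652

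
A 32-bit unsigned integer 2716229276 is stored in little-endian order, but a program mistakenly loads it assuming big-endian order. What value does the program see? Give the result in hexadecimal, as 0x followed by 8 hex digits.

2716229276 in 32-bit hexadecimal is 0xA1E65E9C.
Stored little-endian, the bytes at ascending addresses are 9C 5E E6 A1.
Read back as big-endian, the last byte is least significant, giving 0x9C5EE6A1.

0x9C5EE6A1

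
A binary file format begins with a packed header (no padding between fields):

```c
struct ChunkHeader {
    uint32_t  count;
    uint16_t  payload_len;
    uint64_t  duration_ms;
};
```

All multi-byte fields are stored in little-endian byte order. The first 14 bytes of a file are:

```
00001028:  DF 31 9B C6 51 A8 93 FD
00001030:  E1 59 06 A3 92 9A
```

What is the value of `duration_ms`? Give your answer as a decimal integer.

11138144076113771923

`duration_ms` follows `count` (4 B), `payload_len` (2 B), so it starts at offset 4 + 2 = 6 and occupies 8 bytes.
Bytes at offsets 6..13: 93 FD E1 59 06 A3 92 9A.
Little-endian stores the least-significant byte at the lowest address.
Reassemble most-significant byte first: 9A 92 A3 06 59 E1 FD 93 → 0x9A92A30659E1FD93.
0x9A92A30659E1FD93 = 11138144076113771923.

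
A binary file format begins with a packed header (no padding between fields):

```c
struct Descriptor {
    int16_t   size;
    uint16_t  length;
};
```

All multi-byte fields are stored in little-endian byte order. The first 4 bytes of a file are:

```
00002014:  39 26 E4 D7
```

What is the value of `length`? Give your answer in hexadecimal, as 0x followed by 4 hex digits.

`length` follows `size` (2 bytes), so it starts at byte offset 2 and occupies 2 bytes.
Bytes at offsets 2..3: E4 D7.
Little-endian stores the least-significant byte at the lowest address.
Reassemble most-significant byte first: D7 E4 → 0xD7E4.

0xD7E4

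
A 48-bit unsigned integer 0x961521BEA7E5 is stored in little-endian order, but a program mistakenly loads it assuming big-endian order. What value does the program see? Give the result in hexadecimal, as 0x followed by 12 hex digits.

0xE5A7BE211596

Stored little-endian, the bytes at ascending addresses are E5 A7 BE 21 15 96.
Read back as big-endian, the last byte is least significant, giving 0xE5A7BE211596.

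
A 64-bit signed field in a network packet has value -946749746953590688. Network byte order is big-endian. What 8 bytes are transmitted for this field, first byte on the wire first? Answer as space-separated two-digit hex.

Two's complement of -946749746953590688 in 64 bits: 946749746953590688 = 0x0D2387E0F65C17A0; invert → 0xF2DC781F09A3E85F; add 1 → 0xF2DC781F09A3E860.
Split into bytes (most-significant first): F2 DC 78 1F 09 A3 E8 60.
In big-endian order the high byte comes first in memory.
So the memory order matches the most-significant-first order: F2 DC 78 1F 09 A3 E8 60.

F2 DC 78 1F 09 A3 E8 60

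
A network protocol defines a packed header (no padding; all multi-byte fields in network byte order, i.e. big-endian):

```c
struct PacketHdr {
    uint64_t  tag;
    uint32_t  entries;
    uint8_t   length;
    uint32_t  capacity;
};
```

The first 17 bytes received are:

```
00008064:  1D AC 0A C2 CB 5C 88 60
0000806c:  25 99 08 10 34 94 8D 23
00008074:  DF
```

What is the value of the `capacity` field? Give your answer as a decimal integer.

2492277727

`capacity` follows `tag` (8 B), `entries` (4 B), `length` (1 B), so it starts at offset 8 + 4 + 1 = 13 and occupies 4 bytes.
Bytes at offsets 13..16: 94 8D 23 DF.
In big-endian order the high byte comes first in memory.
The bytes are already most-significant first: 0x948D23DF.
0x948D23DF = 2492277727.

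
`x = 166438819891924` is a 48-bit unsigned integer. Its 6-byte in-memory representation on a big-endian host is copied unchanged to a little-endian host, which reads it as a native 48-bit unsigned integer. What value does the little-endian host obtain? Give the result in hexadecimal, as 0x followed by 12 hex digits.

166438819891924 in 48-bit hexadecimal is 0x97600EBC8AD4.
Stored big-endian, the bytes at ascending addresses are 97 60 0E BC 8A D4.
Read back as little-endian, the first byte is least significant, giving 0xD48ABC0E6097.

0xD48ABC0E6097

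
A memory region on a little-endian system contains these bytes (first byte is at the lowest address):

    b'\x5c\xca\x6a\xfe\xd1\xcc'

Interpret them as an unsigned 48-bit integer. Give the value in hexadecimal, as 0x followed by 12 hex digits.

0xCCD1FE6ACA5C

Little-endian: lowest address holds the least-significant byte.
Reassemble most-significant byte first: CC D1 FE 6A CA 5C → 0xCCD1FE6ACA5C.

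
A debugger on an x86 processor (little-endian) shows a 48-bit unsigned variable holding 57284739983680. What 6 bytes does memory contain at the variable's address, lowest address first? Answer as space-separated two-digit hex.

57284739983680 in hexadecimal, padded to 48 bits, is 0x3419A493E940.
Split into bytes (most-significant first): 34 19 A4 93 E9 40.
Little-endian: lowest address holds the least-significant byte.
So at ascending addresses the bytes are 40 E9 93 A4 19 34.

40 E9 93 A4 19 34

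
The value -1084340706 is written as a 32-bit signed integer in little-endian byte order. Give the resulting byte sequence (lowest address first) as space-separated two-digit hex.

Two's complement of -1084340706 in 32 bits: 1084340706 = 0x40A1B9E2; invert → 0xBF5E461D; add 1 → 0xBF5E461E.
Split into bytes (most-significant first): BF 5E 46 1E.
Little-endian: lowest address holds the least-significant byte.
So at ascending addresses the bytes are 1E 46 5E BF.

1E 46 5E BF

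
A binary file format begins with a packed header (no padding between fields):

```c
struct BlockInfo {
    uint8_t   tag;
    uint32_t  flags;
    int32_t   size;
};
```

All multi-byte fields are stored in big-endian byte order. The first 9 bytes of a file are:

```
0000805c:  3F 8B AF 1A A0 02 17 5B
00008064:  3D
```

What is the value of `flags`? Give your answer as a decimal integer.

2343508640

`flags` follows `tag` (1 byte), so it starts at byte offset 1 and occupies 4 bytes.
Bytes at offsets 1..4: 8B AF 1A A0.
Big-endian: lowest address holds the most-significant byte.
The bytes are already most-significant first: 0x8BAF1AA0.
0x8BAF1AA0 = 2343508640.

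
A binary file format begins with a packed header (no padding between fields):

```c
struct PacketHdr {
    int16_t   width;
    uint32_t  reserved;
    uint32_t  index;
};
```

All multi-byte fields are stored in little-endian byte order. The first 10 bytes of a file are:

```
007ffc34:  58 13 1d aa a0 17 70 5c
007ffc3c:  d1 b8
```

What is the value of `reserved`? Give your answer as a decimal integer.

`reserved` follows `width` (2 bytes), so it starts at byte offset 2 and occupies 4 bytes.
Bytes at offsets 2..5: 1D AA A0 17.
Little-endian: lowest address holds the least-significant byte.
Reassemble most-significant byte first: 17 A0 AA 1D → 0x17A0AA1D.
0x17A0AA1D = 396405277.

396405277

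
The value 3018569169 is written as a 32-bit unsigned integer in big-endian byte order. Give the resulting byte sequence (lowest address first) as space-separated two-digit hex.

3018569169 in hexadecimal, padded to 32 bits, is 0xB3EBB5D1.
Split into bytes (most-significant first): B3 EB B5 D1.
Big-endian stores the most-significant byte at the lowest address.
So the memory order matches the most-significant-first order: B3 EB B5 D1.

B3 EB B5 D1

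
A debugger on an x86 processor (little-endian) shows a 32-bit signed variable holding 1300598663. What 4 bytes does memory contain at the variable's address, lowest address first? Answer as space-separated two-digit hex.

87 8F 85 4D

1300598663 in hexadecimal, padded to 32 bits, is 0x4D858F87.
Split into bytes (most-significant first): 4D 85 8F 87.
Little-endian stores the least-significant byte at the lowest address.
So at ascending addresses the bytes are 87 8F 85 4D.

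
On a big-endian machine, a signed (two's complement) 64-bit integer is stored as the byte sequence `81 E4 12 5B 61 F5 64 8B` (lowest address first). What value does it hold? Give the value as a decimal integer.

-9087117964432022389

Big-endian stores the most-significant byte at the lowest address.
The bytes are already most-significant first: 0x81E4125B61F5648B.
Top bit is set, so as a signed 64-bit value this is 0x81E4125B61F5648B − 2^64 = -9087117964432022389.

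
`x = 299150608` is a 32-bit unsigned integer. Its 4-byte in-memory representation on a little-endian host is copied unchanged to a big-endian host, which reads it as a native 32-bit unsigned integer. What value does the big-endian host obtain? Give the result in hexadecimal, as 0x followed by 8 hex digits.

299150608 in 32-bit hexadecimal is 0x11D4AD10.
Stored little-endian, the bytes at ascending addresses are 10 AD D4 11.
Read back as big-endian, the last byte is least significant, giving 0x10ADD411.

0x10ADD411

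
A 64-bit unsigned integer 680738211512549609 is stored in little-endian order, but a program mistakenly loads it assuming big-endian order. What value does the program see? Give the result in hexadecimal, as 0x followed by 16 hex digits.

0xE9803DF2CB777209

680738211512549609 in 64-bit hexadecimal is 0x097277CBF23D80E9.
Stored little-endian, the bytes at ascending addresses are E9 80 3D F2 CB 77 72 09.
Read back as big-endian, the last byte is least significant, giving 0xE9803DF2CB777209.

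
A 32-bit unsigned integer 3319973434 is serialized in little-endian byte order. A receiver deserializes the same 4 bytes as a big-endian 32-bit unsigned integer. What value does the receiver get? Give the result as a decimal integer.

986112709

3319973434 in 32-bit hexadecimal is 0xC5E2C63A.
Stored little-endian, the bytes at ascending addresses are 3A C6 E2 C5.
Read back as big-endian, the last byte is least significant, giving 0x3AC6E2C5.
0x3AC6E2C5 = 986112709.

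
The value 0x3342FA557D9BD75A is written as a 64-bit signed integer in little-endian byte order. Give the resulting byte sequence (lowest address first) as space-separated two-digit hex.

Split into bytes (most-significant first): 33 42 FA 55 7D 9B D7 5A.
Little-endian stores the least-significant byte at the lowest address.
So at ascending addresses the bytes are 5A D7 9B 7D 55 FA 42 33.

5A D7 9B 7D 55 FA 42 33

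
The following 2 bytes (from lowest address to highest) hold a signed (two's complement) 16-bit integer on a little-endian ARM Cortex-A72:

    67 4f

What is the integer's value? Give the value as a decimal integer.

20327

Little-endian: lowest address holds the least-significant byte.
Reassemble most-significant byte first: 4F 67 → 0x4F67.
0x4F67 = 20327.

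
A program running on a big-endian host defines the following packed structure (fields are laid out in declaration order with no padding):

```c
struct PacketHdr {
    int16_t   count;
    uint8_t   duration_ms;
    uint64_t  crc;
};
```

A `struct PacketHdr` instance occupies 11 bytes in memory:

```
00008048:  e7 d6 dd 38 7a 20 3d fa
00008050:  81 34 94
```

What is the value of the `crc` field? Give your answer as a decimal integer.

4069600663850529940

`crc` follows `count` (2 B), `duration_ms` (1 B), so it starts at offset 2 + 1 = 3 and occupies 8 bytes.
Bytes at offsets 3..10: 38 7A 20 3D FA 81 34 94.
In big-endian order the high byte comes first in memory.
The bytes are already most-significant first: 0x387A203DFA813494.
0x387A203DFA813494 = 4069600663850529940.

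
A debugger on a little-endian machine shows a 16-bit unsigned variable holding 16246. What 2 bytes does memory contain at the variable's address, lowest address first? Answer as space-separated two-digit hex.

76 3F

16246 in hexadecimal, padded to 16 bits, is 0x3F76.
Split into bytes (most-significant first): 3F 76.
Little-endian stores the least-significant byte at the lowest address.
So at ascending addresses the bytes are 76 3F.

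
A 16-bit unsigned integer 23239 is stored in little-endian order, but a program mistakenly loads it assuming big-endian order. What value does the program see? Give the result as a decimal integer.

23239 in 16-bit hexadecimal is 0x5AC7.
Stored little-endian, the bytes at ascending addresses are C7 5A.
Read back as big-endian, the last byte is least significant, giving 0xC75A.
0xC75A = 51034.

51034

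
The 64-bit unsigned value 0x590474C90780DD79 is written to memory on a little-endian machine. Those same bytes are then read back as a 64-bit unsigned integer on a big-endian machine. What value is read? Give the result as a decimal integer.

Stored little-endian, the bytes at ascending addresses are 79 DD 80 07 C9 74 04 59.
Read back as big-endian, the last byte is least significant, giving 0x79DD8007C9740459.
0x79DD8007C9740459 = 8781315619375285337.

8781315619375285337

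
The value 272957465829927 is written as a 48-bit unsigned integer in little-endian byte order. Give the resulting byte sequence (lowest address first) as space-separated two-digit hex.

27 22 CA DC 40 F8

272957465829927 in hexadecimal, padded to 48 bits, is 0xF840DCCA2227.
Split into bytes (most-significant first): F8 40 DC CA 22 27.
Little-endian stores the least-significant byte at the lowest address.
So at ascending addresses the bytes are 27 22 CA DC 40 F8.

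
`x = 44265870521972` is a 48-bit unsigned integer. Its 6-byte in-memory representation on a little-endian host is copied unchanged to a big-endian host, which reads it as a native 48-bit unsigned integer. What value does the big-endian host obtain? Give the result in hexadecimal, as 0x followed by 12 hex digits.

0x74F67C734228

44265870521972 in 48-bit hexadecimal is 0x2842737CF674.
Stored little-endian, the bytes at ascending addresses are 74 F6 7C 73 42 28.
Read back as big-endian, the last byte is least significant, giving 0x74F67C734228.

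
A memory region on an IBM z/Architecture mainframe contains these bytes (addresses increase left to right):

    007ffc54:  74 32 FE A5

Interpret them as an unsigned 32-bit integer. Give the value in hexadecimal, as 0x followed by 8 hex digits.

Big-endian: lowest address holds the most-significant byte.
The bytes are already most-significant first: 0x7432FEA5.

0x7432FEA5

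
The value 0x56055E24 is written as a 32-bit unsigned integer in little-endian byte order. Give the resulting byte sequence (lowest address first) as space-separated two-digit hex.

Split into bytes (most-significant first): 56 05 5E 24.
Little-endian stores the least-significant byte at the lowest address.
So at ascending addresses the bytes are 24 5E 05 56.

24 5E 05 56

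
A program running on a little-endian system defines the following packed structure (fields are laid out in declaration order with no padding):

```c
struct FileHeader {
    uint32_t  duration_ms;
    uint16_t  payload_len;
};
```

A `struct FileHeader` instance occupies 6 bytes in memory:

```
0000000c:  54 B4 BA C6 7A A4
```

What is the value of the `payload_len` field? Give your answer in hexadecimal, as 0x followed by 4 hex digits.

0xA47A

`payload_len` follows `duration_ms` (4 bytes), so it starts at byte offset 4 and occupies 2 bytes.
Bytes at offsets 4..5: 7A A4.
Little-endian stores the least-significant byte at the lowest address.
Reassemble most-significant byte first: A4 7A → 0xA47A.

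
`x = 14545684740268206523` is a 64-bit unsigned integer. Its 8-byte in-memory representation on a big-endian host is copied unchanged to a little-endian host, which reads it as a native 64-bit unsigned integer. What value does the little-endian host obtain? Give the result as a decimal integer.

14545684740268206523 in 64-bit hexadecimal is 0xC9DCA7347681A9BB.
Stored big-endian, the bytes at ascending addresses are C9 DC A7 34 76 81 A9 BB.
Read back as little-endian, the first byte is least significant, giving 0xBBA9817634A7DCC9.
0xBBA9817634A7DCC9 = 13522481700846165193.

13522481700846165193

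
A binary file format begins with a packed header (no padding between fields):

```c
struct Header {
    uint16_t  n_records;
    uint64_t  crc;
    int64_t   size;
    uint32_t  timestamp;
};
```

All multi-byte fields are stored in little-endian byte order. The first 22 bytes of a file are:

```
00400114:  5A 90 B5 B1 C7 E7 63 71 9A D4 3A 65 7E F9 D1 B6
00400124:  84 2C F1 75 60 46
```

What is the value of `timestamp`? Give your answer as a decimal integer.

`timestamp` follows `n_records` (2 B), `crc` (8 B), `size` (8 B), so it starts at offset 2 + 8 + 8 = 18 and occupies 4 bytes.
Bytes at offsets 18..21: F1 75 60 46.
Little-endian: lowest address holds the least-significant byte.
Reassemble most-significant byte first: 46 60 75 F1 → 0x466075F1.
0x466075F1 = 1180726769.

1180726769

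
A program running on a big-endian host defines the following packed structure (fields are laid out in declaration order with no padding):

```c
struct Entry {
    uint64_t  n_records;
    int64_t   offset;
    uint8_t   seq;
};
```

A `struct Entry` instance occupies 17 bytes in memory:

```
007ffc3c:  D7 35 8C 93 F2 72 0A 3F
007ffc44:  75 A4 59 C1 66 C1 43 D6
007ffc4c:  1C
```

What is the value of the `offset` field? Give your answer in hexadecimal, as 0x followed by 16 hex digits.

`offset` follows `n_records` (8 bytes), so it starts at byte offset 8 and occupies 8 bytes.
Bytes at offsets 8..15: 75 A4 59 C1 66 C1 43 D6.
Big-endian: lowest address holds the most-significant byte.
The bytes are already most-significant first: 0x75A459C166C143D6.

0x75A459C166C143D6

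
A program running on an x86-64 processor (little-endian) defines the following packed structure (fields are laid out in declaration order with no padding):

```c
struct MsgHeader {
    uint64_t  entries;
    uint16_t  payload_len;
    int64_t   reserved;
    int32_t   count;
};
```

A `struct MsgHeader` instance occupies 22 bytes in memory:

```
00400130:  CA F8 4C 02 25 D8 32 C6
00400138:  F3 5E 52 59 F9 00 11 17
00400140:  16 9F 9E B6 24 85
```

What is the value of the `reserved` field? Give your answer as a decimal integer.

-6983368810393151150

`reserved` follows `entries` (8 B), `payload_len` (2 B), so it starts at offset 8 + 2 = 10 and occupies 8 bytes.
Bytes at offsets 10..17: 52 59 F9 00 11 17 16 9F.
Little-endian stores the least-significant byte at the lowest address.
Reassemble most-significant byte first: 9F 16 17 11 00 F9 59 52 → 0x9F16171100F95952.
Top bit is set, so as a signed 64-bit value this is 0x9F16171100F95952 − 2^64 = -6983368810393151150.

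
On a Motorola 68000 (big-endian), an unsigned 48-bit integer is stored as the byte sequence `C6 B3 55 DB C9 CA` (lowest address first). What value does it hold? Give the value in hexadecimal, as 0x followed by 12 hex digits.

0xC6B355DBC9CA

Big-endian stores the most-significant byte at the lowest address.
The bytes are already most-significant first: 0xC6B355DBC9CA.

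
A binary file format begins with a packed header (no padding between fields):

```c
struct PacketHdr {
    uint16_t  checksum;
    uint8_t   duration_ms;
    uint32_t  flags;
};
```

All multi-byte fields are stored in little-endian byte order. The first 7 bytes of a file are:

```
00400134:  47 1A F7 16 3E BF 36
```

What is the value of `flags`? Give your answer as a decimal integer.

918502934

`flags` follows `checksum` (2 B), `duration_ms` (1 B), so it starts at offset 2 + 1 = 3 and occupies 4 bytes.
Bytes at offsets 3..6: 16 3E BF 36.
Little-endian stores the least-significant byte at the lowest address.
Reassemble most-significant byte first: 36 BF 3E 16 → 0x36BF3E16.
0x36BF3E16 = 918502934.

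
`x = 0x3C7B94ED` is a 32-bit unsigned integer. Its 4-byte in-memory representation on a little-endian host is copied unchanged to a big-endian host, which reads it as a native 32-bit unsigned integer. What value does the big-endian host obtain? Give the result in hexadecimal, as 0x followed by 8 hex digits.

0xED947B3C

Stored little-endian, the bytes at ascending addresses are ED 94 7B 3C.
Read back as big-endian, the last byte is least significant, giving 0xED947B3C.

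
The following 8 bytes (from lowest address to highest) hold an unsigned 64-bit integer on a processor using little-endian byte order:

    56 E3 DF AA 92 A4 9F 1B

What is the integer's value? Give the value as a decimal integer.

In little-endian order the low byte comes first in memory.
Reassemble most-significant byte first: 1B 9F A4 92 AA DF E3 56 → 0x1B9FA492AADFE356.
0x1B9FA492AADFE356 = 1990490510160028502.

1990490510160028502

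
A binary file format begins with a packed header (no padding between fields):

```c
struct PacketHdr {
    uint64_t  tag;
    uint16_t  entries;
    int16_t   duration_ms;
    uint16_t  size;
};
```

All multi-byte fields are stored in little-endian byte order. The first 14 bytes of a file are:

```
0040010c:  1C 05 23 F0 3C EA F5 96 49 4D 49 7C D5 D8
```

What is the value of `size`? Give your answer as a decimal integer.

55509

`size` follows `tag` (8 B), `entries` (2 B), `duration_ms` (2 B), so it starts at offset 8 + 2 + 2 = 12 and occupies 2 bytes.
Bytes at offsets 12..13: D5 D8.
Little-endian stores the least-significant byte at the lowest address.
Reassemble most-significant byte first: D8 D5 → 0xD8D5.
0xD8D5 = 55509.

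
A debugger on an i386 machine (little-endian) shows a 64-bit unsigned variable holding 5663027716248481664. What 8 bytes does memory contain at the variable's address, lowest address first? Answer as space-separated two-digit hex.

80 AF 2E 34 B4 1D 97 4E

5663027716248481664 in hexadecimal, padded to 64 bits, is 0x4E971DB4342EAF80.
Split into bytes (most-significant first): 4E 97 1D B4 34 2E AF 80.
In little-endian order the low byte comes first in memory.
So at ascending addresses the bytes are 80 AF 2E 34 B4 1D 97 4E.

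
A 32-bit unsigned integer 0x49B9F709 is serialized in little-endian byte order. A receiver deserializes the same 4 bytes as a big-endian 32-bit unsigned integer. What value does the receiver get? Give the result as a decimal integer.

167229769

Stored little-endian, the bytes at ascending addresses are 09 F7 B9 49.
Read back as big-endian, the last byte is least significant, giving 0x09F7B949.
0x09F7B949 = 167229769.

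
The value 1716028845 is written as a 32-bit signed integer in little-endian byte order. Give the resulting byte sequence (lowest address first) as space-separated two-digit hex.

AD 85 48 66

1716028845 in hexadecimal, padded to 32 bits, is 0x664885AD.
Split into bytes (most-significant first): 66 48 85 AD.
In little-endian order the low byte comes first in memory.
So at ascending addresses the bytes are AD 85 48 66.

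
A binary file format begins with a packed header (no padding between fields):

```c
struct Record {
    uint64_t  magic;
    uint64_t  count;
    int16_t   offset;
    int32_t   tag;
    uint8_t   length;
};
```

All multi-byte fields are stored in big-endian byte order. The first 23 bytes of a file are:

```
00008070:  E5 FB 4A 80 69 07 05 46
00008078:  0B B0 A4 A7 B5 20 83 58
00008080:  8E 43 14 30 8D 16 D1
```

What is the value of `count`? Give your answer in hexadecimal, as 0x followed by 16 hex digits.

`count` follows `magic` (8 bytes), so it starts at byte offset 8 and occupies 8 bytes.
Bytes at offsets 8..15: 0B B0 A4 A7 B5 20 83 58.
In big-endian order the high byte comes first in memory.
The bytes are already most-significant first: 0x0BB0A4A7B5208358.

0x0BB0A4A7B5208358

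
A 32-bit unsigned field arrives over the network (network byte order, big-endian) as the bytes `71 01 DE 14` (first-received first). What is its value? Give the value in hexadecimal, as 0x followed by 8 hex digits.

In big-endian order the high byte comes first in memory.
The bytes are already most-significant first: 0x7101DE14.

0x7101DE14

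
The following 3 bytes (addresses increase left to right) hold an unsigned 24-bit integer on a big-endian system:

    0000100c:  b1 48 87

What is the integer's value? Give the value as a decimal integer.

Big-endian stores the most-significant byte at the lowest address.
The bytes are already most-significant first: 0xB14887.
0xB14887 = 11618439.

11618439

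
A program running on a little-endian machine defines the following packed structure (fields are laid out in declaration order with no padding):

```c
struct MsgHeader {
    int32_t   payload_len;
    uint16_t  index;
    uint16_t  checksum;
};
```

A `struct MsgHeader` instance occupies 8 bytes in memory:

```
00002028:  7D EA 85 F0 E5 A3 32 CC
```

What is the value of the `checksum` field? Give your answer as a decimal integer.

`checksum` follows `payload_len` (4 B), `index` (2 B), so it starts at offset 4 + 2 = 6 and occupies 2 bytes.
Bytes at offsets 6..7: 32 CC.
Little-endian stores the least-significant byte at the lowest address.
Reassemble most-significant byte first: CC 32 → 0xCC32.
0xCC32 = 52274.

52274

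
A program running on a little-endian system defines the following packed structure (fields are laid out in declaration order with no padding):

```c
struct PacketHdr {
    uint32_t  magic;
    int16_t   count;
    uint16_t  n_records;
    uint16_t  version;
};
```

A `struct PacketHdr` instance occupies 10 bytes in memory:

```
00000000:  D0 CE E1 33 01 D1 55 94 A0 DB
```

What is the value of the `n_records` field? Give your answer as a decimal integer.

`n_records` follows `magic` (4 B), `count` (2 B), so it starts at offset 4 + 2 = 6 and occupies 2 bytes.
Bytes at offsets 6..7: 55 94.
Little-endian: lowest address holds the least-significant byte.
Reassemble most-significant byte first: 94 55 → 0x9455.
0x9455 = 37973.

37973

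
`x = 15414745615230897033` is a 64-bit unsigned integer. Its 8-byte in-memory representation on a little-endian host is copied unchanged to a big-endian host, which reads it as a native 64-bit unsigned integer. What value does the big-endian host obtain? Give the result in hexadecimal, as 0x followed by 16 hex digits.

15414745615230897033 in 64-bit hexadecimal is 0xD5EC2D775AD90B89.
Stored little-endian, the bytes at ascending addresses are 89 0B D9 5A 77 2D EC D5.
Read back as big-endian, the last byte is least significant, giving 0x890BD95A772DECD5.

0x890BD95A772DECD5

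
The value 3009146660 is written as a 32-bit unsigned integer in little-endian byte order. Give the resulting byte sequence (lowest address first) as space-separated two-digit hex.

3009146660 in hexadecimal, padded to 32 bits, is 0xB35BEF24.
Split into bytes (most-significant first): B3 5B EF 24.
Little-endian: lowest address holds the least-significant byte.
So at ascending addresses the bytes are 24 EF 5B B3.

24 EF 5B B3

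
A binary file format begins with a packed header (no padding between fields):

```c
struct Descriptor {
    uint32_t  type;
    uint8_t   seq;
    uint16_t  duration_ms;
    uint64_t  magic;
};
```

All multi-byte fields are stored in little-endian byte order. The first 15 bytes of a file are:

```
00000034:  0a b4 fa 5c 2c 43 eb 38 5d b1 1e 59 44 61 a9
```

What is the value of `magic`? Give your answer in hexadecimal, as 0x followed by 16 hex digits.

`magic` follows `type` (4 B), `seq` (1 B), `duration_ms` (2 B), so it starts at offset 4 + 1 + 2 = 7 and occupies 8 bytes.
Bytes at offsets 7..14: 38 5D B1 1E 59 44 61 A9.
Little-endian stores the least-significant byte at the lowest address.
Reassemble most-significant byte first: A9 61 44 59 1E B1 5D 38 → 0xA96144591EB15D38.

0xA96144591EB15D38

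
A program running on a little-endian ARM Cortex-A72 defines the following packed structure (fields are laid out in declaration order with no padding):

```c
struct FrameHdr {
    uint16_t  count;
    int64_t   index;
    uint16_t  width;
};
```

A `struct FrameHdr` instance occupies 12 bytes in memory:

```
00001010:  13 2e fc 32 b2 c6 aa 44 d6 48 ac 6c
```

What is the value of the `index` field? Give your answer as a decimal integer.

5248457916015588092

`index` follows `count` (2 bytes), so it starts at byte offset 2 and occupies 8 bytes.
Bytes at offsets 2..9: FC 32 B2 C6 AA 44 D6 48.
In little-endian order the low byte comes first in memory.
Reassemble most-significant byte first: 48 D6 44 AA C6 B2 32 FC → 0x48D644AAC6B232FC.
0x48D644AAC6B232FC = 5248457916015588092.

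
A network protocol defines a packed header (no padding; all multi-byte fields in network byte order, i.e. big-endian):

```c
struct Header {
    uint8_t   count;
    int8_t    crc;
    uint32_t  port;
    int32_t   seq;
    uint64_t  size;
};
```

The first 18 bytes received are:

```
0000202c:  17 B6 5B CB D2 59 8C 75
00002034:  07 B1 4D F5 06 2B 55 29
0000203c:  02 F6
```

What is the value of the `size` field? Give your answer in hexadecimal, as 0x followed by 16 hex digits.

0x4DF5062B552902F6

`size` follows `count` (1 B), `crc` (1 B), `port` (4 B), `seq` (4 B), so it starts at offset 1 + 1 + 4 + 4 = 10 and occupies 8 bytes.
Bytes at offsets 10..17: 4D F5 06 2B 55 29 02 F6.
In big-endian order the high byte comes first in memory.
The bytes are already most-significant first: 0x4DF5062B552902F6.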